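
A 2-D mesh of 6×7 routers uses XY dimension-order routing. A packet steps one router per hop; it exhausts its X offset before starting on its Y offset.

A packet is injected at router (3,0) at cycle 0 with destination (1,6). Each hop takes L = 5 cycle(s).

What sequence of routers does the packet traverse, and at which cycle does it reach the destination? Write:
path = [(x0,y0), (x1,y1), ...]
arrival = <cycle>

path = [(3,0), (2,0), (1,0), (1,1), (1,2), (1,3), (1,4), (1,5), (1,6)]
arrival = 40

[0] x=3 y=0 t=0
[1] x=2 y=0 t=5 →W
[2] x=1 y=0 t=10 →W
[3] x=1 y=1 t=15 →N
[4] x=1 y=2 t=20 →N
[5] x=1 y=3 t=25 →N
[6] x=1 y=4 t=30 →N
[7] x=1 y=5 t=35 →N
[8] x=1 y=6 t=40 →N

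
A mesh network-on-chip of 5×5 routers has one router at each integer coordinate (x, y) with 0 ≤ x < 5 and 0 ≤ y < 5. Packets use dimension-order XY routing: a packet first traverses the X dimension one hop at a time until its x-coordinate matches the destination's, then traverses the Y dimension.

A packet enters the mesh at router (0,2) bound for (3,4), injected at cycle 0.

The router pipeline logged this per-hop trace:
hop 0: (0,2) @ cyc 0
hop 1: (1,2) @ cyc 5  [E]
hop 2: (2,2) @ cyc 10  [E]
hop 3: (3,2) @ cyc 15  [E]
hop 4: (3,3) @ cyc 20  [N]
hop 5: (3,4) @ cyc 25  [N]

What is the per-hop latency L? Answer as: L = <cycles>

Between hops 0 and 1 the cycle counter advances 5 − 0 = 5.
Per-hop latency L = Δcyc = 5.

L = 5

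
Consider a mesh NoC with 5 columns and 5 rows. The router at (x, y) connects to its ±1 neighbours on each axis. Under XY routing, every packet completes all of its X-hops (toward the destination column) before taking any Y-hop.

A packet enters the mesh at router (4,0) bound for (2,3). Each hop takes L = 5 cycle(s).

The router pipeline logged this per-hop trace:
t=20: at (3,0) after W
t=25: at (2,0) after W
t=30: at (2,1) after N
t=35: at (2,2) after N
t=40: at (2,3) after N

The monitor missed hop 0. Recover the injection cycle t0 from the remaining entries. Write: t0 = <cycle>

t0 = 15

cyc[1] = 20 and cyc[k] = t0 + k·L for every k.
Therefore t0 = 20 − L = 15.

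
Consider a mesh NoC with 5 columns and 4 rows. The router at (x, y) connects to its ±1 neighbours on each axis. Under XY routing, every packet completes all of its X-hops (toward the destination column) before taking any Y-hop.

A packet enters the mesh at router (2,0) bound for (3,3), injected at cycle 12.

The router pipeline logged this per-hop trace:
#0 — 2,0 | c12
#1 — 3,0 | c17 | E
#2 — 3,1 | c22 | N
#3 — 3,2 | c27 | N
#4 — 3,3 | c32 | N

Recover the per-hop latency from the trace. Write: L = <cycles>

L = 5

cyc[1] − cyc[0] = 17 − 12 = 5.
That increment is L by definition: L = 5.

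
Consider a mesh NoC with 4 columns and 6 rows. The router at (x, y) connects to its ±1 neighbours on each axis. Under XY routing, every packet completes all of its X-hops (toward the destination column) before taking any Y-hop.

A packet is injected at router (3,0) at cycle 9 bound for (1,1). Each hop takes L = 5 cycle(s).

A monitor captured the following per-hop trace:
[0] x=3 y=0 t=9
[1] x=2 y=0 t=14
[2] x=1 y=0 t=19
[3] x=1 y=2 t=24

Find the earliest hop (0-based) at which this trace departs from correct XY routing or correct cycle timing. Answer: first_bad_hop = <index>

first_bad_hop = 3

  1: Δx=-1 Δy=+0 Δt=5 [ok]
  2: Δx=-1 Δy=+0 Δt=5 [ok]
  3: Δx=+0 Δy=+2 Δt=5 [BAD: non-unit step]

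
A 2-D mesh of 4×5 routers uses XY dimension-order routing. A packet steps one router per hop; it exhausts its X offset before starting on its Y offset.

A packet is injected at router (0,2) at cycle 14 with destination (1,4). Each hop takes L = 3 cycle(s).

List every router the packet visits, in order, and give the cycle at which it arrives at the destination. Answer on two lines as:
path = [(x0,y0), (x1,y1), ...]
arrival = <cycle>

path = [(0,2), (1,2), (1,3), (1,4)]
arrival = 23

src (0,2)  cyc=14
E→(1,2)  cyc=17
N→(1,3)  cyc=20
N→(1,4)  cyc=23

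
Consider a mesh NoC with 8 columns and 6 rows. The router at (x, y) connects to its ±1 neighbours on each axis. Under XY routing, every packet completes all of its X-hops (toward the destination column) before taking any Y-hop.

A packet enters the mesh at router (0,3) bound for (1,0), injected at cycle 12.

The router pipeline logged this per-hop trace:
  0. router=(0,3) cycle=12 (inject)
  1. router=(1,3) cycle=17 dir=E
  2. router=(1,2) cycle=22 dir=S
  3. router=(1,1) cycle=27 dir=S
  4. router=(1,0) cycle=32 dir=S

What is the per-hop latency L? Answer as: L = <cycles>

From hop 0 (12) to hop 1 (17): +5 cycles.
Per-hop latency L = Δcyc = 5.

L = 5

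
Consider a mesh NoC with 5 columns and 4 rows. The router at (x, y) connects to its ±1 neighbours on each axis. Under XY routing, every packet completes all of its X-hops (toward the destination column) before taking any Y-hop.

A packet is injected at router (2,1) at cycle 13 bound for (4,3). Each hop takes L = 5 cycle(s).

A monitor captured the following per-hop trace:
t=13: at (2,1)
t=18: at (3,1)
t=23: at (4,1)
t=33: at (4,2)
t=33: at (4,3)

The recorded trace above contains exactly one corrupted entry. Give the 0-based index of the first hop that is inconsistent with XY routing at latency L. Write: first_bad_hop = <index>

first_bad_hop = 3

check 1→ d=(1,0) cyc+5: ok
check 2→ d=(1,0) cyc+5: ok
check 3→ d=(0,1) cyc+10: BAD: Δcyc=10≠L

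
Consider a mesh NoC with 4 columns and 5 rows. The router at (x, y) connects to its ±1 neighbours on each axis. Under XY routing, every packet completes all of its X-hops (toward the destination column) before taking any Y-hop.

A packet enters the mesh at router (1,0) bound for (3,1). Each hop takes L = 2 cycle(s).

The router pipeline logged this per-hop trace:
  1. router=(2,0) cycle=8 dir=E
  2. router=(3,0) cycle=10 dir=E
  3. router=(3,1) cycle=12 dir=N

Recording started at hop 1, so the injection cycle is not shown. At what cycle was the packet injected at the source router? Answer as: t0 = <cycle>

The first recorded entry is hop 1 at cycle 8.
t0 = cyc[1] − L = 8 − 2 = 6.

t0 = 6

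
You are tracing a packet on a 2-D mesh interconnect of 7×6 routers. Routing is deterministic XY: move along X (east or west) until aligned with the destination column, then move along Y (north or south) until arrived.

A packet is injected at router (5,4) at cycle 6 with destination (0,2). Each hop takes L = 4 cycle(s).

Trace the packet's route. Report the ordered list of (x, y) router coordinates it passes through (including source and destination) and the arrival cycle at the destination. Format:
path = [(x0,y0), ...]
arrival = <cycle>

#0 — 5,4 | c6
#1 — 4,4 | c10 | W
#2 — 3,4 | c14 | W
#3 — 2,4 | c18 | W
#4 — 1,4 | c22 | W
#5 — 0,4 | c26 | W
#6 — 0,3 | c30 | S
#7 — 0,2 | c34 | S

path = [(5,4), (4,4), (3,4), (2,4), (1,4), (0,4), (0,3), (0,2)]
arrival = 34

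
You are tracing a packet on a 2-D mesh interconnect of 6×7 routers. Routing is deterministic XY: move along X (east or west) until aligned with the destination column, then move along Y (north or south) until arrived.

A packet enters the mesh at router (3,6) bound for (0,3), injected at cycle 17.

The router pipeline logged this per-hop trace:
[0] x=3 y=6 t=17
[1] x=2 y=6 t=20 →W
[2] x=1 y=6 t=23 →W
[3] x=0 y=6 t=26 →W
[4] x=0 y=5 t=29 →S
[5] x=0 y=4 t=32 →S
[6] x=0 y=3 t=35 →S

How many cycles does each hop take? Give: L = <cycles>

Between hops 0 and 1 the cycle counter advances 20 − 17 = 3.
Per-hop latency L = Δcyc = 3.

L = 3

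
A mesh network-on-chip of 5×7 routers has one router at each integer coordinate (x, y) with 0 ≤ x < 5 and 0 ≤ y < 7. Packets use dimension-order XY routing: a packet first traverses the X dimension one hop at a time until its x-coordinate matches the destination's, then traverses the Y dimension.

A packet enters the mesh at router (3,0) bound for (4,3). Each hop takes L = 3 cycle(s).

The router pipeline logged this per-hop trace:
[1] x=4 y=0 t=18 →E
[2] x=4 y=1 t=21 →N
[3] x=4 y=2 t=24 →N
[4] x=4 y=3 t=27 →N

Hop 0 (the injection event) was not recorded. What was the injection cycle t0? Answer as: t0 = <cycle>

t0 = 15

At hop 1 the cycle is 18; in general cyc_k = t0 + kL.
Subtract one hop: t0 = 18 − 3 = 15.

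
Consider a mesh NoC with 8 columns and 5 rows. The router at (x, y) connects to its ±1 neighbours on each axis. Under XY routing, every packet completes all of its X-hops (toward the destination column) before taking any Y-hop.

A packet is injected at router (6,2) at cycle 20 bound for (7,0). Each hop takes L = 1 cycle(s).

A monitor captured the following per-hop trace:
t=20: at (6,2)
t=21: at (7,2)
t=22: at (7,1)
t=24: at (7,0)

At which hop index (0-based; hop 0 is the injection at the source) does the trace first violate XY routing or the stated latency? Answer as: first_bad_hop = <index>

  1: Δx=+1 Δy=+0 Δt=1 [ok]
  2: Δx=+0 Δy=-1 Δt=1 [ok]
  3: Δx=+0 Δy=-1 Δt=2 [BAD: Δcyc=2≠L]

first_bad_hop = 3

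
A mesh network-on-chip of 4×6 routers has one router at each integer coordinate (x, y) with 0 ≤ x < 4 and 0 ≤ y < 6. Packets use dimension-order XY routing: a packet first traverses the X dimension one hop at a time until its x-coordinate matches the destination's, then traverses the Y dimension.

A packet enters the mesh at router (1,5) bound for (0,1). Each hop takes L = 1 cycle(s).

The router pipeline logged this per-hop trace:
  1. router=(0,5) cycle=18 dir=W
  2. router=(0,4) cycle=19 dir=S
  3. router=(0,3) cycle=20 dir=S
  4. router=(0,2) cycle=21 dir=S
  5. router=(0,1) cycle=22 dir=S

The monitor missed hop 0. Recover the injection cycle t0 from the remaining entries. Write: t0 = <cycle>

t0 = 17

Hop 1 reached at cycle 18; hop k is at t0 + k·L.
Subtract one hop: t0 = 18 − 1 = 17.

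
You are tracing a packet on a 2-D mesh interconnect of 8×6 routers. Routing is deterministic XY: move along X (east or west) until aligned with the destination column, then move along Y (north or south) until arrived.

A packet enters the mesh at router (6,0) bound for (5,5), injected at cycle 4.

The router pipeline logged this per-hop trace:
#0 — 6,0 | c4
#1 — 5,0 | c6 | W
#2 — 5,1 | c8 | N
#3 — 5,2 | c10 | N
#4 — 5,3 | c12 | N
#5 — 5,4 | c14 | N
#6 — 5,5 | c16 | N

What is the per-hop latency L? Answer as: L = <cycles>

L = 2

cyc[1] − cyc[0] = 6 − 4 = 2.
One hop costs L cycles, so L = 2.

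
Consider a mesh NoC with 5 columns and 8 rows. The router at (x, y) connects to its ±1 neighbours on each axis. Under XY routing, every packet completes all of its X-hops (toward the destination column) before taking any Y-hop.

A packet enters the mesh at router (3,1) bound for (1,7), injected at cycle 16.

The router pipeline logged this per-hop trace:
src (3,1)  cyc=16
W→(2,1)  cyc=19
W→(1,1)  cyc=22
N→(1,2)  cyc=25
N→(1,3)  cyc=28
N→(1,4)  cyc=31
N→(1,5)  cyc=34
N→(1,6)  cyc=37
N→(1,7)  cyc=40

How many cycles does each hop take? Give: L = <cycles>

cyc[1] − cyc[0] = 19 − 16 = 3.
One hop costs L cycles, so L = 3.

L = 3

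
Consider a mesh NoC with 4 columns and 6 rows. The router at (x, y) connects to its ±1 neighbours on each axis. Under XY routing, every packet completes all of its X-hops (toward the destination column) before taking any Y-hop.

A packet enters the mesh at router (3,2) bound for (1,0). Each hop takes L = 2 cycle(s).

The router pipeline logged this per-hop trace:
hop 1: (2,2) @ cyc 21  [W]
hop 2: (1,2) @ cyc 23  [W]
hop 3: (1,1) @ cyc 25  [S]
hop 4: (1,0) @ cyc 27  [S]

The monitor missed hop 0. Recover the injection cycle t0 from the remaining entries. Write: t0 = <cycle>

t0 = 19

The first recorded entry is hop 1 at cycle 21.
t0 = cyc[1] − L = 21 − 2 = 19.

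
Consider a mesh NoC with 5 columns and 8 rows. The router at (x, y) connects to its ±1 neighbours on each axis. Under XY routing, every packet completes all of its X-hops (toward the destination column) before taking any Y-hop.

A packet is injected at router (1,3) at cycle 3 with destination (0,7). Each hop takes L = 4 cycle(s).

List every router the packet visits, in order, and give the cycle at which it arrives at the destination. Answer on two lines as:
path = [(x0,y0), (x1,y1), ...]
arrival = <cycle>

t=3: at (1,3)
t=7: at (0,3) after W
t=11: at (0,4) after N
t=15: at (0,5) after N
t=19: at (0,6) after N
t=23: at (0,7) after N

path = [(1,3), (0,3), (0,4), (0,5), (0,6), (0,7)]
arrival = 23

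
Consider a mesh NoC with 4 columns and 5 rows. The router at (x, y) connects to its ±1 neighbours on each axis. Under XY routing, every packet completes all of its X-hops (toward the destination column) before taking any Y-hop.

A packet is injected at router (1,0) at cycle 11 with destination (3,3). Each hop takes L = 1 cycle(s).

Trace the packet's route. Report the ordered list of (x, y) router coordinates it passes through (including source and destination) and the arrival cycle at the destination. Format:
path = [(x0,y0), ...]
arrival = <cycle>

[0] x=1 y=0 t=11
[1] x=2 y=0 t=12 →E
[2] x=3 y=0 t=13 →E
[3] x=3 y=1 t=14 →N
[4] x=3 y=2 t=15 →N
[5] x=3 y=3 t=16 →N

path = [(1,0), (2,0), (3,0), (3,1), (3,2), (3,3)]
arrival = 16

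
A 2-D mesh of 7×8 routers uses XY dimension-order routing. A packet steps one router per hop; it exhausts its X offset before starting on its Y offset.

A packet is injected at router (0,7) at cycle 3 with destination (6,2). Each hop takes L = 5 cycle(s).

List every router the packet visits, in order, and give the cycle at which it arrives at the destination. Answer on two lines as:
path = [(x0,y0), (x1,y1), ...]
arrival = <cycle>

path = [(0,7), (1,7), (2,7), (3,7), (4,7), (5,7), (6,7), (6,6), (6,5), (6,4), (6,3), (6,2)]
arrival = 58

t=3: at (0,7)
t=8: at (1,7) after E
t=13: at (2,7) after E
t=18: at (3,7) after E
t=23: at (4,7) after E
t=28: at (5,7) after E
t=33: at (6,7) after E
t=38: at (6,6) after S
t=43: at (6,5) after S
t=48: at (6,4) after S
t=53: at (6,3) after S
t=58: at (6,2) after S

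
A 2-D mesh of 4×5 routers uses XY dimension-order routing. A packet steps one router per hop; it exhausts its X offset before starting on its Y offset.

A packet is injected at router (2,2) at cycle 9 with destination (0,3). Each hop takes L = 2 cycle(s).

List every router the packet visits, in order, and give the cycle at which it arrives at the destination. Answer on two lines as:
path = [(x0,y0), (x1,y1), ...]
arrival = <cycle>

path = [(2,2), (1,2), (0,2), (0,3)]
arrival = 15

#0 — 2,2 | c9
#1 — 1,2 | c11 | W
#2 — 0,2 | c13 | W
#3 — 0,3 | c15 | N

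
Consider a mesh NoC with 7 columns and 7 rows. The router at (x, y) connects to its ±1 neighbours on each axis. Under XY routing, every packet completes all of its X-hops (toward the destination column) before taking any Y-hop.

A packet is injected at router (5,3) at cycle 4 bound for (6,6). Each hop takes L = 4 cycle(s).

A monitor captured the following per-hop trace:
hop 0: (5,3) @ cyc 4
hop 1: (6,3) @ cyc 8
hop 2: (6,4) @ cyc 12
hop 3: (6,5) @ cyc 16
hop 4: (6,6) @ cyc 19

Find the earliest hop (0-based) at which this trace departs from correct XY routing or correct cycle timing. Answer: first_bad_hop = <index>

first_bad_hop = 4

  1: Δx=+1 Δy=+0 Δt=4 [ok]
  2: Δx=+0 Δy=+1 Δt=4 [ok]
  3: Δx=+0 Δy=+1 Δt=4 [ok]
  4: Δx=+0 Δy=+1 Δt=3 [BAD: Δcyc=3≠L]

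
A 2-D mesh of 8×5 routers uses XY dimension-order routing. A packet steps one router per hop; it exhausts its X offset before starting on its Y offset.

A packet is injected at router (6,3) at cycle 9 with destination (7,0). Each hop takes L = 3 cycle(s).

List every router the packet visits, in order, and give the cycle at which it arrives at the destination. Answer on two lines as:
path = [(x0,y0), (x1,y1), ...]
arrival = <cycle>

path = [(6,3), (7,3), (7,2), (7,1), (7,0)]
arrival = 21

src (6,3)  cyc=9
E→(7,3)  cyc=12
S→(7,2)  cyc=15
S→(7,1)  cyc=18
S→(7,0)  cyc=21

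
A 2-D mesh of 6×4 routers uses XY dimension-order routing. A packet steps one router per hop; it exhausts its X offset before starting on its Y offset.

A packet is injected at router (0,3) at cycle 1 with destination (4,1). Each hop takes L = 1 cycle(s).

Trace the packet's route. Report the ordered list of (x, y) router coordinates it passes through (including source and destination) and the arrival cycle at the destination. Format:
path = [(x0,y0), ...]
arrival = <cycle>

path = [(0,3), (1,3), (2,3), (3,3), (4,3), (4,2), (4,1)]
arrival = 7

[0] x=0 y=3 t=1
[1] x=1 y=3 t=2 →E
[2] x=2 y=3 t=3 →E
[3] x=3 y=3 t=4 →E
[4] x=4 y=3 t=5 →E
[5] x=4 y=2 t=6 →S
[6] x=4 y=1 t=7 →S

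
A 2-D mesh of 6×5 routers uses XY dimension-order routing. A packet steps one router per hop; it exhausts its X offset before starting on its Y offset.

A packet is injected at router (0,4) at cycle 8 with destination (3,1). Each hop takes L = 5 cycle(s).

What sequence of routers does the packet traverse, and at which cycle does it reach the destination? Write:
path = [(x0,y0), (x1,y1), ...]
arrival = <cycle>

path = [(0,4), (1,4), (2,4), (3,4), (3,3), (3,2), (3,1)]
arrival = 38

hop 0: (0,4) @ cyc 8
hop 1: (1,4) @ cyc 13  [E]
hop 2: (2,4) @ cyc 18  [E]
hop 3: (3,4) @ cyc 23  [E]
hop 4: (3,3) @ cyc 28  [S]
hop 5: (3,2) @ cyc 33  [S]
hop 6: (3,1) @ cyc 38  [S]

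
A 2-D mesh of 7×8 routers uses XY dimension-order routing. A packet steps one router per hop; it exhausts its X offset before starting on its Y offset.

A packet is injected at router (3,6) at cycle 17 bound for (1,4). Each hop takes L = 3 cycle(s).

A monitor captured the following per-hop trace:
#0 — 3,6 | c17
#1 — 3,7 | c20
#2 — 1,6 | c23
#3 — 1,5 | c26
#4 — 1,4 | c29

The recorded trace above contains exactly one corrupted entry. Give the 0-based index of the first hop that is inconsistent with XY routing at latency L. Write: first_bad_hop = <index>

first_bad_hop = 1

[1] (+0,+1) / 3c ⇒ BAD: Y-move but x=3≠1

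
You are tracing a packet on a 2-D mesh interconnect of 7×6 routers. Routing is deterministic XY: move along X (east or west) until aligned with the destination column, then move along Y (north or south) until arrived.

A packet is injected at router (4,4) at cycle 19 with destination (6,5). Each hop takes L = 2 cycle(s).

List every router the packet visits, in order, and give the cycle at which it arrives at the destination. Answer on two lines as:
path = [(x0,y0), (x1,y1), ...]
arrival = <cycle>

path = [(4,4), (5,4), (6,4), (6,5)]
arrival = 25

hop 0: (4,4) @ cyc 19
hop 1: (5,4) @ cyc 21  [E]
hop 2: (6,4) @ cyc 23  [E]
hop 3: (6,5) @ cyc 25  [N]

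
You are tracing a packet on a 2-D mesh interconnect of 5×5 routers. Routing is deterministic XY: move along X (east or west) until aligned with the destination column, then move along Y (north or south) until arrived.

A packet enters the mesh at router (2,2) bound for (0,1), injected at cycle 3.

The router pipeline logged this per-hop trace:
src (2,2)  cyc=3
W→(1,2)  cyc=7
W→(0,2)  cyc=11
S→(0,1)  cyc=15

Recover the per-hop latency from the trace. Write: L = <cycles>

From hop 0 (3) to hop 1 (7): +4 cycles.
Each hop adds L, hence L = 4.

L = 4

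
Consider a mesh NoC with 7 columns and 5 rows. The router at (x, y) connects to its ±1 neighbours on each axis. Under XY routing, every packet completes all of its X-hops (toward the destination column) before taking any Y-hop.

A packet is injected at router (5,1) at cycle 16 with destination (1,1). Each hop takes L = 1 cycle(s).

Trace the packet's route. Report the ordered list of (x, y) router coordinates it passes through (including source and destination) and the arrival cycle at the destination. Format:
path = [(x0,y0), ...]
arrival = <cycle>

path = [(5,1), (4,1), (3,1), (2,1), (1,1)]
arrival = 20

[0] x=5 y=1 t=16
[1] x=4 y=1 t=17 →W
[2] x=3 y=1 t=18 →W
[3] x=2 y=1 t=19 →W
[4] x=1 y=1 t=20 →W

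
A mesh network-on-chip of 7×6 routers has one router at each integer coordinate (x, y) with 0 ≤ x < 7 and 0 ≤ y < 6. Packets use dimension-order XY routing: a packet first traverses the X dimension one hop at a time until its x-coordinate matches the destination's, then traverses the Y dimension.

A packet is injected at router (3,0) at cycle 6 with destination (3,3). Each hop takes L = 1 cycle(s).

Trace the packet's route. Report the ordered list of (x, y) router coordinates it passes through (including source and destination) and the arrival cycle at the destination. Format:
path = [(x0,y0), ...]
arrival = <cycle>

[0] x=3 y=0 t=6
[1] x=3 y=1 t=7 →N
[2] x=3 y=2 t=8 →N
[3] x=3 y=3 t=9 →N

path = [(3,0), (3,1), (3,2), (3,3)]
arrival = 9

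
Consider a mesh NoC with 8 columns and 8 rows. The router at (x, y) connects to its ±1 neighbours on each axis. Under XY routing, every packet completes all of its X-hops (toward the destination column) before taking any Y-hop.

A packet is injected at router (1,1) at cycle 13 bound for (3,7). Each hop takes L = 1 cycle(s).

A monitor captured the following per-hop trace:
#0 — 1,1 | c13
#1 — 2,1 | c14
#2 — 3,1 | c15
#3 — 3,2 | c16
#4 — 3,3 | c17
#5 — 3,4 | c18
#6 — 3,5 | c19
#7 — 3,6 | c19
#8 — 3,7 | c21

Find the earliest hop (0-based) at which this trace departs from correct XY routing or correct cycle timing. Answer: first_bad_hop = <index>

first_bad_hop = 7

hop 1: step (+1,+0), +1 cyc — ok
hop 2: step (+1,+0), +1 cyc — ok
hop 3: step (+0,+1), +1 cyc — ok
hop 4: step (+0,+1), +1 cyc — ok
hop 5: step (+0,+1), +1 cyc — ok
hop 6: step (+0,+1), +1 cyc — ok
hop 7: step (+0,+1), +0 cyc — BAD: Δcyc=0≠L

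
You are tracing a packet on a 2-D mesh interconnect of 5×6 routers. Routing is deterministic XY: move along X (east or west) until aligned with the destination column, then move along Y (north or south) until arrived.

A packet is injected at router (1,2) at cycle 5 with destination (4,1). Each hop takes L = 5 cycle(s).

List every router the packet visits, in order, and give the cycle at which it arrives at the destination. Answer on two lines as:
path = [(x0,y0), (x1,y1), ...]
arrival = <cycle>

path = [(1,2), (2,2), (3,2), (4,2), (4,1)]
arrival = 25

t=5: at (1,2)
t=10: at (2,2) after E
t=15: at (3,2) after E
t=20: at (4,2) after E
t=25: at (4,1) after S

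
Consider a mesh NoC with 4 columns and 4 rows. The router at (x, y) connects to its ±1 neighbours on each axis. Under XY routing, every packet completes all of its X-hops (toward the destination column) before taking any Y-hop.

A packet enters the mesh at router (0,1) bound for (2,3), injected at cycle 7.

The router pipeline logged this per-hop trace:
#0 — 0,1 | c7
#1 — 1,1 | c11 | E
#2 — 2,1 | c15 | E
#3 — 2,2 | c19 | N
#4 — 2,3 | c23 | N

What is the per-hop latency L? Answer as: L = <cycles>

L = 4

cyc[1] − cyc[0] = 11 − 7 = 4.
Each hop adds L, hence L = 4.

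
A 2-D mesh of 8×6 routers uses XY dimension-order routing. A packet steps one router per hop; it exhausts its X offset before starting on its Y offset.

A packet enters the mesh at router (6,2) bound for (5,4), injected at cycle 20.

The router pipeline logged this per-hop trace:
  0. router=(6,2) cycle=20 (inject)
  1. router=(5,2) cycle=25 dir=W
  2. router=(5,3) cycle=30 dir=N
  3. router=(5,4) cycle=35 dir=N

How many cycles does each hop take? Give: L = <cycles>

Between hops 0 and 1 the cycle counter advances 25 − 20 = 5.
Each hop adds L, hence L = 5.

L = 5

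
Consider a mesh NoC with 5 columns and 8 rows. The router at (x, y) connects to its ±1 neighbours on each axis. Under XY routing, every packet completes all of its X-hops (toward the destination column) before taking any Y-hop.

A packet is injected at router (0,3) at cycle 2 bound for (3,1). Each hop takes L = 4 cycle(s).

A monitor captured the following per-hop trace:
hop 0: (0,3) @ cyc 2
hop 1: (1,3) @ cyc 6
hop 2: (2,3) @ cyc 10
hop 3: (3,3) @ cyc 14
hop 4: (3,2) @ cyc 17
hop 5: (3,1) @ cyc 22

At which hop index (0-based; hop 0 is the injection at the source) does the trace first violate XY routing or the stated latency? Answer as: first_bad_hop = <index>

first_bad_hop = 4

hop 1: step (+1,+0), +4 cyc — ok
hop 2: step (+1,+0), +4 cyc — ok
hop 3: step (+1,+0), +4 cyc — ok
hop 4: step (+0,-1), +3 cyc — BAD: Δcyc=3≠L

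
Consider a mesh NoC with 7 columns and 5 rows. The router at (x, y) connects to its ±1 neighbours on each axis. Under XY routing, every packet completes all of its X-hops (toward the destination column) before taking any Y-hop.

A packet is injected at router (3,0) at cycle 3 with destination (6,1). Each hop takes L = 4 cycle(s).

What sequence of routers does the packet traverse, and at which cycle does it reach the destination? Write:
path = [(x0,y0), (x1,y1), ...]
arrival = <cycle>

path = [(3,0), (4,0), (5,0), (6,0), (6,1)]
arrival = 19

#0 — 3,0 | c3
#1 — 4,0 | c7 | E
#2 — 5,0 | c11 | E
#3 — 6,0 | c15 | E
#4 — 6,1 | c19 | N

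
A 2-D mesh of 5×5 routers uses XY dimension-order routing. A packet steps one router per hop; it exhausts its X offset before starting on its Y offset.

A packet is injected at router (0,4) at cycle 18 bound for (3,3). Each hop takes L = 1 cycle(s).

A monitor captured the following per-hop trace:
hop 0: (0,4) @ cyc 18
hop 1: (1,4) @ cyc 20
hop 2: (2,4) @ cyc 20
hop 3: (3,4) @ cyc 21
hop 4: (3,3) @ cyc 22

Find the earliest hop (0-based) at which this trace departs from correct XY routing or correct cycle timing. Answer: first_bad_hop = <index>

first_bad_hop = 1

check 1→ d=(1,0) cyc+2: BAD: Δcyc=2≠L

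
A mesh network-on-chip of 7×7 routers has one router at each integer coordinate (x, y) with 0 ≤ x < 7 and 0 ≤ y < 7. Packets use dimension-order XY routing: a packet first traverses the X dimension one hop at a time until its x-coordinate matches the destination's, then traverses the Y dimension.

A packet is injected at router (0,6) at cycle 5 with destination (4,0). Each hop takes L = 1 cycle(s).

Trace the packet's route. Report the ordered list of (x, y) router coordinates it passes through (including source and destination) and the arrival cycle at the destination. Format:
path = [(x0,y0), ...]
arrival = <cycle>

src (0,6)  cyc=5
E→(1,6)  cyc=6
E→(2,6)  cyc=7
E→(3,6)  cyc=8
E→(4,6)  cyc=9
S→(4,5)  cyc=10
S→(4,4)  cyc=11
S→(4,3)  cyc=12
S→(4,2)  cyc=13
S→(4,1)  cyc=14
S→(4,0)  cyc=15

path = [(0,6), (1,6), (2,6), (3,6), (4,6), (4,5), (4,4), (4,3), (4,2), (4,1), (4,0)]
arrival = 15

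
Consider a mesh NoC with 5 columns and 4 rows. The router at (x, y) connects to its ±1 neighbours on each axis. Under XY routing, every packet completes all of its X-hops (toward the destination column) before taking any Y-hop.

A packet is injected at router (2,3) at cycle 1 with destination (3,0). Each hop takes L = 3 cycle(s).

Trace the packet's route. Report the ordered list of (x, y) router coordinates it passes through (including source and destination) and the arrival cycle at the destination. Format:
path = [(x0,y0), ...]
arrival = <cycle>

path = [(2,3), (3,3), (3,2), (3,1), (3,0)]
arrival = 13

#0 — 2,3 | c1
#1 — 3,3 | c4 | E
#2 — 3,2 | c7 | S
#3 — 3,1 | c10 | S
#4 — 3,0 | c13 | S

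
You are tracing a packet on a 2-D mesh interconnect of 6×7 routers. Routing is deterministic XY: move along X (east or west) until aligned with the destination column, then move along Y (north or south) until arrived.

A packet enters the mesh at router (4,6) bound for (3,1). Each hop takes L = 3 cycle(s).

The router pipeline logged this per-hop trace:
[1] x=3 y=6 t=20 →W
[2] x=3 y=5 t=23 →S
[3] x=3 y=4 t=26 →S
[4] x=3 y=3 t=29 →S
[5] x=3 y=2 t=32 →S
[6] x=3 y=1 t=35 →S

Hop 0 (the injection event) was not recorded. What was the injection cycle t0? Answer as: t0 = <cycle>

cyc[1] = 20 and cyc[k] = t0 + k·L for every k.
Therefore t0 = 20 − L = 17.

t0 = 17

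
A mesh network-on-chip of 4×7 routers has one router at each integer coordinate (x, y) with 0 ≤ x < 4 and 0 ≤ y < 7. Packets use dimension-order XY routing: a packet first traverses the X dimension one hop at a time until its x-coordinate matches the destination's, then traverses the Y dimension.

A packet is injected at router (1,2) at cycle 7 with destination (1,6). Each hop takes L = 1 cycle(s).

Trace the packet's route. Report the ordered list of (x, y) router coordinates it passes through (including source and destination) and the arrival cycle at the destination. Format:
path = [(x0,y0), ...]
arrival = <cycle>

path = [(1,2), (1,3), (1,4), (1,5), (1,6)]
arrival = 11

  0. router=(1,2) cycle=7 (inject)
  1. router=(1,3) cycle=8 dir=N
  2. router=(1,4) cycle=9 dir=N
  3. router=(1,5) cycle=10 dir=N
  4. router=(1,6) cycle=11 dir=N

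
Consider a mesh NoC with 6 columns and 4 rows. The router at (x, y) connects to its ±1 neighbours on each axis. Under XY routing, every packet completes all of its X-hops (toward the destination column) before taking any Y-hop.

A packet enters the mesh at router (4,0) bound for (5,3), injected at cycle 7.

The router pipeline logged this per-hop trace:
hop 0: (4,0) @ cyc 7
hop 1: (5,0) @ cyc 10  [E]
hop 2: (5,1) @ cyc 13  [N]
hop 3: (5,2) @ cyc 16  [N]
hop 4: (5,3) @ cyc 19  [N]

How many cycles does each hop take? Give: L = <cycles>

Between hops 0 and 1 the cycle counter advances 10 − 7 = 3.
Per-hop latency L = Δcyc = 3.

L = 3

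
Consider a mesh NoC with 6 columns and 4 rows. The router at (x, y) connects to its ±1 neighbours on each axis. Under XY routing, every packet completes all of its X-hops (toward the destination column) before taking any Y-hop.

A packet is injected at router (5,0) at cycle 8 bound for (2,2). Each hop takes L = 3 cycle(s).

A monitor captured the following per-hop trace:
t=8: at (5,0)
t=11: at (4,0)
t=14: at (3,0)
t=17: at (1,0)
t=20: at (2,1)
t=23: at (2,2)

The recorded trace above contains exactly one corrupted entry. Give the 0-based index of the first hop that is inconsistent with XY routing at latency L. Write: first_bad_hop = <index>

  1: Δx=-1 Δy=+0 Δt=3 [ok]
  2: Δx=-1 Δy=+0 Δt=3 [ok]
  3: Δx=-2 Δy=+0 Δt=3 [BAD: non-unit step]

first_bad_hop = 3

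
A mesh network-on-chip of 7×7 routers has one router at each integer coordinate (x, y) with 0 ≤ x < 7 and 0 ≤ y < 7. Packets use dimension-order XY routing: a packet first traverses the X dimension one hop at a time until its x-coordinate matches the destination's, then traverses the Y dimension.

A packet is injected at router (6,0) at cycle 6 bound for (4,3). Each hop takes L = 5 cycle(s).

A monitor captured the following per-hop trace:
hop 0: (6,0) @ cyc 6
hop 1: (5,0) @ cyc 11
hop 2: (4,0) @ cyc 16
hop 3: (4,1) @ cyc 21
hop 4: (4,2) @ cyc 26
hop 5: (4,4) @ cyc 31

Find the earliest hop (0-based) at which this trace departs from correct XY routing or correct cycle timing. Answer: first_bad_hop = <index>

first_bad_hop = 5

hop 1: step (-1,+0), +5 cyc — ok
hop 2: step (-1,+0), +5 cyc — ok
hop 3: step (+0,+1), +5 cyc — ok
hop 4: step (+0,+1), +5 cyc — ok
hop 5: step (+0,+2), +5 cyc — BAD: non-unit step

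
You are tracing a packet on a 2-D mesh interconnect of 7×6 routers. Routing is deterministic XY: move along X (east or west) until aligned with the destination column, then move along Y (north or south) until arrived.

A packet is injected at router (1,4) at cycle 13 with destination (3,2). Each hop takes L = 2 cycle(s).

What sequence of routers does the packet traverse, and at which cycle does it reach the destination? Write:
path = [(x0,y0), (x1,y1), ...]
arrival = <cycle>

path = [(1,4), (2,4), (3,4), (3,3), (3,2)]
arrival = 21

#0 — 1,4 | c13
#1 — 2,4 | c15 | E
#2 — 3,4 | c17 | E
#3 — 3,3 | c19 | S
#4 — 3,2 | c21 | S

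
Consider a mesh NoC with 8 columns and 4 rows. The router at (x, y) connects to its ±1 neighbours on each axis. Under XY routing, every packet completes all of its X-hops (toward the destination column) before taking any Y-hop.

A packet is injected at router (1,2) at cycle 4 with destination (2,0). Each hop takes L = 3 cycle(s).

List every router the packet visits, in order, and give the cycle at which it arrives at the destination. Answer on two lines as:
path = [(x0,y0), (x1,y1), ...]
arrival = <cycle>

path = [(1,2), (2,2), (2,1), (2,0)]
arrival = 13

[0] x=1 y=2 t=4
[1] x=2 y=2 t=7 →E
[2] x=2 y=1 t=10 →S
[3] x=2 y=0 t=13 →S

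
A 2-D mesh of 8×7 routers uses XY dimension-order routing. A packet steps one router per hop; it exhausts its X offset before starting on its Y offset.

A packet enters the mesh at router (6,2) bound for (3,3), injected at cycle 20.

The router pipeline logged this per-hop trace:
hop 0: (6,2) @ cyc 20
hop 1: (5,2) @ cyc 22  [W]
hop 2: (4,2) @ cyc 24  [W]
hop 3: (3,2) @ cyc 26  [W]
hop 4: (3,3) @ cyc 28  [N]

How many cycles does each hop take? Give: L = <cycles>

L = 2

Δcyc across hop 0→1: 22 − 20 = 2.
That increment is L by definition: L = 2.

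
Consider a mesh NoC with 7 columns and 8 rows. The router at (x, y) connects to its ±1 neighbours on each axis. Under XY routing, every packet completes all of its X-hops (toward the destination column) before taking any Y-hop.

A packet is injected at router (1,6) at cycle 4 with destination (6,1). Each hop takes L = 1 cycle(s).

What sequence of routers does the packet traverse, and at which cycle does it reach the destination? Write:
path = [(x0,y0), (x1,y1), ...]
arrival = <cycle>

  0. router=(1,6) cycle=4 (inject)
  1. router=(2,6) cycle=5 dir=E
  2. router=(3,6) cycle=6 dir=E
  3. router=(4,6) cycle=7 dir=E
  4. router=(5,6) cycle=8 dir=E
  5. router=(6,6) cycle=9 dir=E
  6. router=(6,5) cycle=10 dir=S
  7. router=(6,4) cycle=11 dir=S
  8. router=(6,3) cycle=12 dir=S
  9. router=(6,2) cycle=13 dir=S
  10. router=(6,1) cycle=14 dir=S

path = [(1,6), (2,6), (3,6), (4,6), (5,6), (6,6), (6,5), (6,4), (6,3), (6,2), (6,1)]
arrival = 14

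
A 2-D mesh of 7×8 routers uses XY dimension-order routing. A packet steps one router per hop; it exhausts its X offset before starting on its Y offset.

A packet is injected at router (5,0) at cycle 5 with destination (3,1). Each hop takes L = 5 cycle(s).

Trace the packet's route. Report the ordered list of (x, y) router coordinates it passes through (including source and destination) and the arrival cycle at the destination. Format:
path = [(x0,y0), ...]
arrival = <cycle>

t=5: at (5,0)
t=10: at (4,0) after W
t=15: at (3,0) after W
t=20: at (3,1) after N

path = [(5,0), (4,0), (3,0), (3,1)]
arrival = 20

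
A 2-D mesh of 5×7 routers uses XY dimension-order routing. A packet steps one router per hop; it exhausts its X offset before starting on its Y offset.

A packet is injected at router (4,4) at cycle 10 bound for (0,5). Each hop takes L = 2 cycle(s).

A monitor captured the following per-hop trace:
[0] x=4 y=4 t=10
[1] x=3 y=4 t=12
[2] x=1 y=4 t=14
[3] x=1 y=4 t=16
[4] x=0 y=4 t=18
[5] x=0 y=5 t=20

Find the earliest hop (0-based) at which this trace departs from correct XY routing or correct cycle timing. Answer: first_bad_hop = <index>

  1: Δx=-1 Δy=+0 Δt=2 [ok]
  2: Δx=-2 Δy=+0 Δt=2 [BAD: non-unit step]

first_bad_hop = 2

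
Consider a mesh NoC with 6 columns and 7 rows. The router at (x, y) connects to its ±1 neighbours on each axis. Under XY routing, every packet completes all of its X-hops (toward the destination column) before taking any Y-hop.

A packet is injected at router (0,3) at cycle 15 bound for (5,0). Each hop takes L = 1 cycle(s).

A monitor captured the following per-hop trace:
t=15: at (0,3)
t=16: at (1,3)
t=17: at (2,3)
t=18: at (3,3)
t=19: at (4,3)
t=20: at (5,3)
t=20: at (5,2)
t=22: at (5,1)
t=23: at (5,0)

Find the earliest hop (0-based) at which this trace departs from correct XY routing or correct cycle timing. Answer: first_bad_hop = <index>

first_bad_hop = 6

[1] (+1,+0) / 1c ⇒ ok
[2] (+1,+0) / 1c ⇒ ok
[3] (+1,+0) / 1c ⇒ ok
[4] (+1,+0) / 1c ⇒ ok
[5] (+1,+0) / 1c ⇒ ok
[6] (+0,-1) / 0c ⇒ BAD: Δcyc=0≠L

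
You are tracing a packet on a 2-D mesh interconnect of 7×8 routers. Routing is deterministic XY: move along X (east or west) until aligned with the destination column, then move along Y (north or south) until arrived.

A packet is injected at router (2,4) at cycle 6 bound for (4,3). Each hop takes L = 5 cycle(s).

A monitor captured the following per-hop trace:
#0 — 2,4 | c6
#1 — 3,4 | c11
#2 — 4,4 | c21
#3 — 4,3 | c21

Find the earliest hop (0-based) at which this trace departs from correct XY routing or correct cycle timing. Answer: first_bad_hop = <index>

check 1→ d=(1,0) cyc+5: ok
check 2→ d=(1,0) cyc+10: BAD: Δcyc=10≠L

first_bad_hop = 2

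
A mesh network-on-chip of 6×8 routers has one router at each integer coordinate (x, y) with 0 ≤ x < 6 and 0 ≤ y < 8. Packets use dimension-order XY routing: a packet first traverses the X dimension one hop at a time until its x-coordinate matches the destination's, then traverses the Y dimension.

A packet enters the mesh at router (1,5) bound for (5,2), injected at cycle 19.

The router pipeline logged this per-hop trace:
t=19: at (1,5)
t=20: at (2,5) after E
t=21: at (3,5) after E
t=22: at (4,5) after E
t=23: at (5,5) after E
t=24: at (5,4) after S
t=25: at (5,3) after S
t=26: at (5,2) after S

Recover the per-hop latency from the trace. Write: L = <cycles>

L = 1

Δcyc across hop 0→1: 20 − 19 = 1.
Per-hop latency L = Δcyc = 1.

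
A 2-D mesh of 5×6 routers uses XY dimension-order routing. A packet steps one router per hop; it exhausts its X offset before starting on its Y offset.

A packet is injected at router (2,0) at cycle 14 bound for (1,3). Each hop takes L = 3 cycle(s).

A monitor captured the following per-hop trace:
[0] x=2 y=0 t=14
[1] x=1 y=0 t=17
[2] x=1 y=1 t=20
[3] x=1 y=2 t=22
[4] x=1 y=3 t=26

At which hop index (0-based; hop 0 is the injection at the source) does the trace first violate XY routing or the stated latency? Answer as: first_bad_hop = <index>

[1] (-1,+0) / 3c ⇒ ok
[2] (+0,+1) / 3c ⇒ ok
[3] (+0,+1) / 2c ⇒ BAD: Δcyc=2≠L

first_bad_hop = 3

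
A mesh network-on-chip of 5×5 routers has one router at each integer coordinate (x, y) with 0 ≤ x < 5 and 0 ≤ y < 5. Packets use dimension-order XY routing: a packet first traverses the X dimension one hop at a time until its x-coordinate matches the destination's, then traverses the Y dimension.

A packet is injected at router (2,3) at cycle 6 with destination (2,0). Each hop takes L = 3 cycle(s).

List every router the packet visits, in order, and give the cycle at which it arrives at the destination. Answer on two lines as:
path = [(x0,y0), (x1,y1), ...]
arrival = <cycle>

path = [(2,3), (2,2), (2,1), (2,0)]
arrival = 15

#0 — 2,3 | c6
#1 — 2,2 | c9 | S
#2 — 2,1 | c12 | S
#3 — 2,0 | c15 | S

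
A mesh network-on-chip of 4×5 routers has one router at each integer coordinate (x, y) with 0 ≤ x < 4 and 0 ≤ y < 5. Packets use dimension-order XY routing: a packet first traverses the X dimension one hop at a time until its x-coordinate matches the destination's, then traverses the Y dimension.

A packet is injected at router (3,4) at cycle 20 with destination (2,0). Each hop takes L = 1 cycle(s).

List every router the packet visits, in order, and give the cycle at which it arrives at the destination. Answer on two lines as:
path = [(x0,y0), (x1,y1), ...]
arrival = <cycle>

path = [(3,4), (2,4), (2,3), (2,2), (2,1), (2,0)]
arrival = 25

hop 0: (3,4) @ cyc 20
hop 1: (2,4) @ cyc 21  [W]
hop 2: (2,3) @ cyc 22  [S]
hop 3: (2,2) @ cyc 23  [S]
hop 4: (2,1) @ cyc 24  [S]
hop 5: (2,0) @ cyc 25  [S]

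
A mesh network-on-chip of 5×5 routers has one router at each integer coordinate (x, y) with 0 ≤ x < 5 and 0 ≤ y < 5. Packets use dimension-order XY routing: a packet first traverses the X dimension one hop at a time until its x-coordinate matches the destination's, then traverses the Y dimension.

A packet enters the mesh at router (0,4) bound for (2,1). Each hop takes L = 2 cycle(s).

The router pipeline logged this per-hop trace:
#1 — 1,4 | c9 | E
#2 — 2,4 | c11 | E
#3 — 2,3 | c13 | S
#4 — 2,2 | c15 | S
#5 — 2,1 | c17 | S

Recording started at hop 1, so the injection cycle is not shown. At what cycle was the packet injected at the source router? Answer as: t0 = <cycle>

At hop 1 the cycle is 9; in general cyc_k = t0 + kL.
t0 = cyc[1] − L = 9 − 2 = 7.

t0 = 7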